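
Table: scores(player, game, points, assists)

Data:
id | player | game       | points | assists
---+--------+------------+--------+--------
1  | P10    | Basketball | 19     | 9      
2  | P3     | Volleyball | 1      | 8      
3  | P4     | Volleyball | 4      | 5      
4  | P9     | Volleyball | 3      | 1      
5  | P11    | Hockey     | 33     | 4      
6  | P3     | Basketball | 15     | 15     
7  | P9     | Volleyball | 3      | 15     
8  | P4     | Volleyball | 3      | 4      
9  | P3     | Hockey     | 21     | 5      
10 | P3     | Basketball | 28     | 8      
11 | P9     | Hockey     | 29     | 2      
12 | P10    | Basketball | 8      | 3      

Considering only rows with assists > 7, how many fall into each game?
SELECT game, COUNT(*)
FROM scores
WHERE assists > 7
GROUP BY game

Note: WHERE filters rows before grouping.

Result:
  Basketball: 3
  Volleyball: 2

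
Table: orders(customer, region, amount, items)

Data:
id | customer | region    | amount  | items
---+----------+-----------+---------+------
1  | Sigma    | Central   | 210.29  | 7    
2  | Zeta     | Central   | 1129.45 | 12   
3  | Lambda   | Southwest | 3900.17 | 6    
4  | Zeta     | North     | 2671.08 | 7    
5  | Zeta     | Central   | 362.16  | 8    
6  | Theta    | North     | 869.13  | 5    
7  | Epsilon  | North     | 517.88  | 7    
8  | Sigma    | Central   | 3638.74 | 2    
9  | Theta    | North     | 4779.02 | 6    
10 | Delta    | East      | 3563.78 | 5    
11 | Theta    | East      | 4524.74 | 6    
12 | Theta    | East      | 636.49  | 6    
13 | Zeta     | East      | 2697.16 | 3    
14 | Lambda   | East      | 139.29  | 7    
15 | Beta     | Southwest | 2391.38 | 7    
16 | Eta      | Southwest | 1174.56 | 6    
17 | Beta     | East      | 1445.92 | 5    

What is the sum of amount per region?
SELECT region, SUM(amount) as result
FROM orders
GROUP BY region

Result:
  Central: 5340.64
  East: 13007.38
  North: 8837.11
  Southwest: 7466.11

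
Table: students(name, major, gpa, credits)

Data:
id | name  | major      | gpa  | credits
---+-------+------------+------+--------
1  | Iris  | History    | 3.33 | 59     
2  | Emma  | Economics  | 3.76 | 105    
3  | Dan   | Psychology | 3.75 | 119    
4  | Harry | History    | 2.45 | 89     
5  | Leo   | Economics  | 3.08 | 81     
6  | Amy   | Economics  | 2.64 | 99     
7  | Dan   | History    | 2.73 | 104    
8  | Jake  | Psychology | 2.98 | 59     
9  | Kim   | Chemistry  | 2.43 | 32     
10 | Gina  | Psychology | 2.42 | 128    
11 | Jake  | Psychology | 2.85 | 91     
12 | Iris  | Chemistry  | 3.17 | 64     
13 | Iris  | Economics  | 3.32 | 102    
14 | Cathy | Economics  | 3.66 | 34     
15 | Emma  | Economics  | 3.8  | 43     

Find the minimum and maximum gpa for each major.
SELECT major, MIN(gpa), MAX(gpa)
FROM students
GROUP BY major

Result:
  Chemistry: min=2.43, max=3.17
  Economics: min=2.64, max=3.80
  History: min=2.45, max=3.33
  Psychology: min=2.42, max=3.75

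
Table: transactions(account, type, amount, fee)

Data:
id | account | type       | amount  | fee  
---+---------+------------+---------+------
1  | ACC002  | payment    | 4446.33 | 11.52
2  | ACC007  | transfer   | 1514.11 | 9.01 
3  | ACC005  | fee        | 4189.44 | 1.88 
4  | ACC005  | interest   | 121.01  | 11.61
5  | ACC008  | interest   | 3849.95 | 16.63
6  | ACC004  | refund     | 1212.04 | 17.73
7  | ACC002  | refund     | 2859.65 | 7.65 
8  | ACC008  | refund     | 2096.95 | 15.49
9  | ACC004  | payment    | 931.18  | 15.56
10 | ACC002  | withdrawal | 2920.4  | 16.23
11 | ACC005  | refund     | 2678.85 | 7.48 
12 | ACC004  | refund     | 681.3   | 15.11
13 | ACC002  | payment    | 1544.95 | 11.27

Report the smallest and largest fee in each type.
SELECT type, MIN(fee), MAX(fee)
FROM transactions
GROUP BY type

Result:
  fee: min=1.88, max=1.88
  interest: min=11.61, max=16.63
  payment: min=11.27, max=15.56
  refund: min=7.48, max=17.73
  transfer: min=9.01, max=9.01
  withdrawal: min=16.23, max=16.23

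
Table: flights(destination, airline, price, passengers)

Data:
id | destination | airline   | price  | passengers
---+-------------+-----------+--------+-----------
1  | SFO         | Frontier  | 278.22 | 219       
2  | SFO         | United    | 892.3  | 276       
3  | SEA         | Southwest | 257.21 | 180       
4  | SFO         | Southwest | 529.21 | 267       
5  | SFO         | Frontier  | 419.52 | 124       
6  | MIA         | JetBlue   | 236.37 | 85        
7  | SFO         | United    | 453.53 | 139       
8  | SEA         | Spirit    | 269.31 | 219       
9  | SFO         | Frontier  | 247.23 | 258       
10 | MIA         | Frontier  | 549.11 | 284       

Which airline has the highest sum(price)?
SELECT airline, SUM(price) as val
FROM flights
GROUP BY airline
ORDER BY val DESC
LIMIT 1

Result: Frontier with sum(price) = 1494.08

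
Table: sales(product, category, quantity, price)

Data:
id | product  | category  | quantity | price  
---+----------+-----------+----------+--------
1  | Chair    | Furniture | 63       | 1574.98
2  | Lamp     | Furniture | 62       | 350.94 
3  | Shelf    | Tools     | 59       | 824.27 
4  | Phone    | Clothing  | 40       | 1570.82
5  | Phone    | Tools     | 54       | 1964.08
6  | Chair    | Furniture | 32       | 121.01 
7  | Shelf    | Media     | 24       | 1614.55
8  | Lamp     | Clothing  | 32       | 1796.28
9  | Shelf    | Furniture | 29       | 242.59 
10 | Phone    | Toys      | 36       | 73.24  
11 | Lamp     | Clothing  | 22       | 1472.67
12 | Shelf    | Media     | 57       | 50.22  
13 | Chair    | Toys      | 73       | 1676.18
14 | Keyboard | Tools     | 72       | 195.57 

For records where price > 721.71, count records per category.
SELECT category, COUNT(*)
FROM sales
WHERE price > 721.71
GROUP BY category

Note: WHERE filters rows before grouping.

Result:
  Clothing: 3
  Furniture: 1
  Media: 1
  Tools: 2
  Toys: 1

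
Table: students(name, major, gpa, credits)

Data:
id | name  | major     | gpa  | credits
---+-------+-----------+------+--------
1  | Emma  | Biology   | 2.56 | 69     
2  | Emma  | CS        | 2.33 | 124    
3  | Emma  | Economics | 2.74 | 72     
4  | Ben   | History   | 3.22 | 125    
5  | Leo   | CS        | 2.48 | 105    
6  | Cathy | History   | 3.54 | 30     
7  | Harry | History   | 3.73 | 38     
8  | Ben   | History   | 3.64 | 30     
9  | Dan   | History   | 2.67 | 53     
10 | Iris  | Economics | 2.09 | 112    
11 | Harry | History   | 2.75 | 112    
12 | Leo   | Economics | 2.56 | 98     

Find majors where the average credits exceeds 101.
SELECT major, AVG(credits)
FROM students
GROUP BY major
HAVING AVG(credits) > 101

Result:
  CS: avg=114.50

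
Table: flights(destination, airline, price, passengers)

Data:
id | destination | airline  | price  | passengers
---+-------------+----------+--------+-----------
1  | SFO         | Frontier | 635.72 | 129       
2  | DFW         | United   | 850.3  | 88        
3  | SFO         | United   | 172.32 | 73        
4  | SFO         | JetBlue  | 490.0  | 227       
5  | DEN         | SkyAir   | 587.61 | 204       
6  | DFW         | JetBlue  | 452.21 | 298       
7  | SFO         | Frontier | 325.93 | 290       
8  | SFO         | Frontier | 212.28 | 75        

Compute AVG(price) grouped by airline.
SELECT airline, AVG(price) as result
FROM flights
GROUP BY airline

Result:
  Frontier: 391.31
  JetBlue: 471.11
  SkyAir: 587.61
  United: 511.31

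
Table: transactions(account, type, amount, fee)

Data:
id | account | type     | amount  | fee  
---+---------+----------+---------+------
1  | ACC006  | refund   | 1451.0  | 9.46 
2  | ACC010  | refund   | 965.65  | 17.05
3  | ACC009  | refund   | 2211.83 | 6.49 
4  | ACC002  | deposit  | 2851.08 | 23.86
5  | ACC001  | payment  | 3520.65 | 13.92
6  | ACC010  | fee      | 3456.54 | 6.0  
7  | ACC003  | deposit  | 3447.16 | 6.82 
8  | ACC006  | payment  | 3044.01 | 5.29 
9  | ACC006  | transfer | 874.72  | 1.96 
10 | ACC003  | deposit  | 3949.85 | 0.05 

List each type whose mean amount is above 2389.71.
SELECT type, AVG(amount)
FROM transactions
GROUP BY type
HAVING AVG(amount) > 2389.71

Result:
  deposit: avg=3416.03
  fee: avg=3456.54
  payment: avg=3282.33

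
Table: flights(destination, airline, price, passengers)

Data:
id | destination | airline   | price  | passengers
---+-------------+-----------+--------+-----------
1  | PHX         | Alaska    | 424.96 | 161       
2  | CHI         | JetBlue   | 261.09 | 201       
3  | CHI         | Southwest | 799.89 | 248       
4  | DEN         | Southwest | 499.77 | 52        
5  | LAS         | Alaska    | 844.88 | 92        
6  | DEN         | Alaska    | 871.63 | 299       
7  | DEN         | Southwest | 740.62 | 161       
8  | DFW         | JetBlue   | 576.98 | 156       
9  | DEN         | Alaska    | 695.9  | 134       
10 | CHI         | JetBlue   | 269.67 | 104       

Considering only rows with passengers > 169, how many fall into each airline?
SELECT airline, COUNT(*)
FROM flights
WHERE passengers > 169
GROUP BY airline

Note: WHERE filters rows before grouping.

Result:
  Alaska: 1
  JetBlue: 1
  Southwest: 1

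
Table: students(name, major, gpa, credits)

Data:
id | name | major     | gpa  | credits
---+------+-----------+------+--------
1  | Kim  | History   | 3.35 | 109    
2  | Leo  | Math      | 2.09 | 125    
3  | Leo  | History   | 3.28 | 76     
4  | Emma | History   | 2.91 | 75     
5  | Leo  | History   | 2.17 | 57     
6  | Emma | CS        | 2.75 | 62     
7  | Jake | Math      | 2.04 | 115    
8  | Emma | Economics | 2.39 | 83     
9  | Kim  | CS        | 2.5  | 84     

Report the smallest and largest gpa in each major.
SELECT major, MIN(gpa), MAX(gpa)
FROM students
GROUP BY major

Result:
  CS: min=2.50, max=2.75
  Economics: min=2.39, max=2.39
  History: min=2.17, max=3.35
  Math: min=2.04, max=2.09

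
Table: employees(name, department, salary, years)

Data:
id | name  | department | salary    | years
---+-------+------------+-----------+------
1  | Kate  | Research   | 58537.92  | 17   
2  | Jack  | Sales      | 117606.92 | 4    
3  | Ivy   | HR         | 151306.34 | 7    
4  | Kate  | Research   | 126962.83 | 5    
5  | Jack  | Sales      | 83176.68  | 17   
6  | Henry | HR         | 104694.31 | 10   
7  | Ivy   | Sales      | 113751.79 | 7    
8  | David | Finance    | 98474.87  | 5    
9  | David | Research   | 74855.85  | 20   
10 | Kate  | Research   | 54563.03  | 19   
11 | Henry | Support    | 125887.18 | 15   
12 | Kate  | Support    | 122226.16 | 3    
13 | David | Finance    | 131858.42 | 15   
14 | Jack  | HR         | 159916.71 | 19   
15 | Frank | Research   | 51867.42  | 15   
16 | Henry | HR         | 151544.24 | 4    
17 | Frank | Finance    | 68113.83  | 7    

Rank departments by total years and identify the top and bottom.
SELECT department, SUM(years)
FROM employees
GROUP BY department
ORDER BY SUM(years)

All groups:
  Support: 18
  Finance: 27
  Sales: 28
  HR: 40
  Research: 76

Highest: Research (76)
Lowest: Support (18)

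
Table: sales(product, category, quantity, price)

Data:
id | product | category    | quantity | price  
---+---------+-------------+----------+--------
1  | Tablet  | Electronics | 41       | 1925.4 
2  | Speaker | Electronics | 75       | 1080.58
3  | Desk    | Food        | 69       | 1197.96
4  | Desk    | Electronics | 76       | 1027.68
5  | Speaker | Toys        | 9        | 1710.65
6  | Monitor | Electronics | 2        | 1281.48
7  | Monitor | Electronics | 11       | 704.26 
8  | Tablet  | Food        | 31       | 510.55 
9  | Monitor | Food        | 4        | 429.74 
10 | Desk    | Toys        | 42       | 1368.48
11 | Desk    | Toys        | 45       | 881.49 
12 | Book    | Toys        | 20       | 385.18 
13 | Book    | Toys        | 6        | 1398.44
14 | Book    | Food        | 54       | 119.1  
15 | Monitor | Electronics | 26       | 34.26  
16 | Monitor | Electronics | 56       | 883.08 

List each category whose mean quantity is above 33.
SELECT category, AVG(quantity)
FROM sales
GROUP BY category
HAVING AVG(quantity) > 33

Result:
  Electronics: avg=41.00
  Food: avg=39.50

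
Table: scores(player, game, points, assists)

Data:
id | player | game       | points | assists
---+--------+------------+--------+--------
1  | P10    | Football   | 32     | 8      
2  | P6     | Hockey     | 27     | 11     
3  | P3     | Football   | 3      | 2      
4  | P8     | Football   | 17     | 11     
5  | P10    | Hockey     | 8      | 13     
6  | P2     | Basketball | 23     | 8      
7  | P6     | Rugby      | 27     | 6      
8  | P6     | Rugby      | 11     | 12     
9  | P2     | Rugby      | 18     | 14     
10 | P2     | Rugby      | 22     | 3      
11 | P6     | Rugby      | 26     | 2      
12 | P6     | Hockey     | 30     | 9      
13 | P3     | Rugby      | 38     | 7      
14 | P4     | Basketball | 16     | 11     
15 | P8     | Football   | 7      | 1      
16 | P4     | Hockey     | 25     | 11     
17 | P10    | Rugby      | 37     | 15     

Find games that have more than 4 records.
SELECT game, COUNT(*) as cnt
FROM scores
GROUP BY game
HAVING COUNT(*) > 4

Result:
  Rugby: 7

Note: HAVING filters groups after aggregation, WHERE filters rows before.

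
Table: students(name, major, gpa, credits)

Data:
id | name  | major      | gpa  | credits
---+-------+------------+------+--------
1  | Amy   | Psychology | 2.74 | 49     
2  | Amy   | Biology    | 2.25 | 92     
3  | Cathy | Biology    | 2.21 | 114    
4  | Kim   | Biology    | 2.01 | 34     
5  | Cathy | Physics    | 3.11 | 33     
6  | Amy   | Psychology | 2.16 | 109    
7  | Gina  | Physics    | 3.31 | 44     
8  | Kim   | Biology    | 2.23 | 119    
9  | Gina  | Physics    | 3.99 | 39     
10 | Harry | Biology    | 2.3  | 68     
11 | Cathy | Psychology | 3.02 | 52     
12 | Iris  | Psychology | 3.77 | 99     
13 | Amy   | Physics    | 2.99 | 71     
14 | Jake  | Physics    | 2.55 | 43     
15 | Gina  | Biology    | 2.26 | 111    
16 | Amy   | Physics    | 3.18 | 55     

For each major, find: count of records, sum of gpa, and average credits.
SELECT major,
       COUNT(*) as cnt,
       SUM(gpa) as total_gpa,
       AVG(credits) as avg_credits
FROM students
GROUP BY major

Result:
  Biology: 6 records, 13.26 total gpa, 89.67 avg credits
  Physics: 6 records, 19.13 total gpa, 47.50 avg credits
  Psychology: 4 records, 11.69 total gpa, 77.25 avg credits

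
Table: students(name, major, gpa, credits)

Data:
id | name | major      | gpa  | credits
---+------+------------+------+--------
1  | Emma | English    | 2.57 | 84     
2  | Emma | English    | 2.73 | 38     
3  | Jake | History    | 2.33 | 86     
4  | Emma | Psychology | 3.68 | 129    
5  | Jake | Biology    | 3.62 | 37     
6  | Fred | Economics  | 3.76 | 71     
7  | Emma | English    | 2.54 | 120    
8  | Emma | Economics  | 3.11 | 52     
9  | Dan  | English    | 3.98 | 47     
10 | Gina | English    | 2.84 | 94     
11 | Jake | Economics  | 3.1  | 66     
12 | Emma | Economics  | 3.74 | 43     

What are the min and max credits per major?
SELECT major, MIN(credits), MAX(credits)
FROM students
GROUP BY major

Result:
  Biology: min=37, max=37
  Economics: min=43, max=71
  English: min=38, max=120
  History: min=86, max=86
  Psychology: min=129, max=129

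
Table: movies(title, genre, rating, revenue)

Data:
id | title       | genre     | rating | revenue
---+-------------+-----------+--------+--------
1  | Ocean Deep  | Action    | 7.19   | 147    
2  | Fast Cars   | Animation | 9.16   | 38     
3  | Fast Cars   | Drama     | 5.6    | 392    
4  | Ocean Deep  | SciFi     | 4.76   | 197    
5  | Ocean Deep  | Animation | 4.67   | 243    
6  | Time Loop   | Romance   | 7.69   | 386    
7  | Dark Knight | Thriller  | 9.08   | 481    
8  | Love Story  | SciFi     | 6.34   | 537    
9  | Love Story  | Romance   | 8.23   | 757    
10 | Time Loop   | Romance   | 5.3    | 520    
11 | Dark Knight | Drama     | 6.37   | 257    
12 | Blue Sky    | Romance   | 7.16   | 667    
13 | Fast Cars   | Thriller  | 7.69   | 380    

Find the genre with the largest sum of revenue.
SELECT genre, SUM(revenue) as val
FROM movies
GROUP BY genre
ORDER BY val DESC
LIMIT 1

Result: Romance with sum(revenue) = 2330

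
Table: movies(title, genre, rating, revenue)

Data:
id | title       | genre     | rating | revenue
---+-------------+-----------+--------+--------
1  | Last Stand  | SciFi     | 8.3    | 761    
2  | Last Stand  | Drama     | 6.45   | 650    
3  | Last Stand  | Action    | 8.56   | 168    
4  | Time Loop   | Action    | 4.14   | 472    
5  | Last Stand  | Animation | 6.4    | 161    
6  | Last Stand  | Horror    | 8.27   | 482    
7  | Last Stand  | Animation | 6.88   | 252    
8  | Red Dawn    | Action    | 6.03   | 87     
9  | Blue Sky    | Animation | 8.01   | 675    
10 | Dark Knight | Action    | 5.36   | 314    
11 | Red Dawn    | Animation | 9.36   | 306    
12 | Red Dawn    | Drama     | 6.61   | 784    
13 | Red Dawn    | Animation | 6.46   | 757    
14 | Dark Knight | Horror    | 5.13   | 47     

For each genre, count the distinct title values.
SELECT genre, COUNT(DISTINCT title)
FROM movies
GROUP BY genre

Result:
  Action: 4 distinct
  Animation: 3 distinct
  Drama: 2 distinct
  Horror: 2 distinct
  SciFi: 1 distinct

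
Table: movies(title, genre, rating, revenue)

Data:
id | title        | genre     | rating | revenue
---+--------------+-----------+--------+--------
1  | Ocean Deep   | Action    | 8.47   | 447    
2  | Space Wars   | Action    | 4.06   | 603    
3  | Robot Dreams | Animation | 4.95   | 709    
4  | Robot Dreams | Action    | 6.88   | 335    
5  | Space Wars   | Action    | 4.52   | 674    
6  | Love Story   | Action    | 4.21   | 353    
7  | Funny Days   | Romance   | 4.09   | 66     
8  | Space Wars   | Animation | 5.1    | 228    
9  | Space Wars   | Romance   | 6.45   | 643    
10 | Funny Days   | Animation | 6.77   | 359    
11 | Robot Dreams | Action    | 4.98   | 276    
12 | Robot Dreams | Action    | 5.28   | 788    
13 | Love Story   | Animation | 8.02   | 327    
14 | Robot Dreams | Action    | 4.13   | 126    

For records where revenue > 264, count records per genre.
SELECT genre, COUNT(*)
FROM movies
WHERE revenue > 264
GROUP BY genre

Note: WHERE filters rows before grouping.

Result:
  Action: 7
  Animation: 3
  Romance: 1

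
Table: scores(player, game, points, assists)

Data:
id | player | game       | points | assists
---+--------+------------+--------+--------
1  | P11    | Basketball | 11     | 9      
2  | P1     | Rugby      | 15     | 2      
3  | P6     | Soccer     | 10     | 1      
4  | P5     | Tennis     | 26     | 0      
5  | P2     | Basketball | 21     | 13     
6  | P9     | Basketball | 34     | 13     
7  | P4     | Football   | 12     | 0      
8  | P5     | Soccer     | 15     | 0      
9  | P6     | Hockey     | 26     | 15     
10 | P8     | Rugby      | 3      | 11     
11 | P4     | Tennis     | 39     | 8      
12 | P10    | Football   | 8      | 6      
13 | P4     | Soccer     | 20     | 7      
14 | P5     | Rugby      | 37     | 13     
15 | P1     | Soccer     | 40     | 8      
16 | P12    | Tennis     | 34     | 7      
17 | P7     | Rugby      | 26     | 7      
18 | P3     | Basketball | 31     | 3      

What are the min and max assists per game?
SELECT game, MIN(assists), MAX(assists)
FROM scores
GROUP BY game

Result:
  Basketball: min=3, max=13
  Football: min=0, max=6
  Hockey: min=15, max=15
  Rugby: min=2, max=13
  Soccer: min=0, max=8
  Tennis: min=0, max=8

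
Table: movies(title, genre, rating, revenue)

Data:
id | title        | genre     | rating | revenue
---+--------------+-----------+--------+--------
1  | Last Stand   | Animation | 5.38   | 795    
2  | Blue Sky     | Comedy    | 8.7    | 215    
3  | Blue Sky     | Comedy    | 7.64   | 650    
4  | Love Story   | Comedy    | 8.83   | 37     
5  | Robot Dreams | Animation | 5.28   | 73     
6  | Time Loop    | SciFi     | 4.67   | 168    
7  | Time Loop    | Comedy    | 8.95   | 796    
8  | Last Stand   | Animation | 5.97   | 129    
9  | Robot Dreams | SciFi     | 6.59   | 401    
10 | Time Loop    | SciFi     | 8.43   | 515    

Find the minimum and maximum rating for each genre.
SELECT genre, MIN(rating), MAX(rating)
FROM movies
GROUP BY genre

Result:
  Animation: min=5.28, max=5.97
  Comedy: min=7.64, max=8.95
  SciFi: min=4.67, max=8.43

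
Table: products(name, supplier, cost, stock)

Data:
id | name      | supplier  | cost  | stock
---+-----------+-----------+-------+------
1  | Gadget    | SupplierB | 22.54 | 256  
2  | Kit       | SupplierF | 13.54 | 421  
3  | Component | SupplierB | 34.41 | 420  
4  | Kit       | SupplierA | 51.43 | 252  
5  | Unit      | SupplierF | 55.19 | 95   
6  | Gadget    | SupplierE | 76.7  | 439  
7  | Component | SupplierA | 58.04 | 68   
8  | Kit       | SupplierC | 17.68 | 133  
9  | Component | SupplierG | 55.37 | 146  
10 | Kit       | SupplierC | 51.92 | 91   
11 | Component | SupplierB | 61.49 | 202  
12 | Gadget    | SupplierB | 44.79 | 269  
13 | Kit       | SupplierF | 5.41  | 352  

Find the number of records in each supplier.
SELECT supplier, COUNT(*) as count
FROM products
GROUP BY supplier

Result:
  SupplierA: 2
  SupplierB: 4
  SupplierC: 2
  SupplierE: 1
  SupplierF: 3
  SupplierG: 1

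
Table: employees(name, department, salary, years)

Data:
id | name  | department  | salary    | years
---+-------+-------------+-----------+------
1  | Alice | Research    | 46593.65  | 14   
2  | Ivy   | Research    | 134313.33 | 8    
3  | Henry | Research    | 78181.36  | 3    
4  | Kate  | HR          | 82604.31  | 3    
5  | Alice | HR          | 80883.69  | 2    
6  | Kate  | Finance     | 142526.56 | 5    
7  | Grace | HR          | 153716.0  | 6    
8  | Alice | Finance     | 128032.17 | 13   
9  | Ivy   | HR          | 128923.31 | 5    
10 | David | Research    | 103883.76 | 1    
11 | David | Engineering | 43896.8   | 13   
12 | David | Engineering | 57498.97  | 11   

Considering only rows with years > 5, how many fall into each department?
SELECT department, COUNT(*)
FROM employees
WHERE years > 5
GROUP BY department

Note: WHERE filters rows before grouping.

Result:
  Engineering: 2
  Finance: 1
  HR: 1
  Research: 2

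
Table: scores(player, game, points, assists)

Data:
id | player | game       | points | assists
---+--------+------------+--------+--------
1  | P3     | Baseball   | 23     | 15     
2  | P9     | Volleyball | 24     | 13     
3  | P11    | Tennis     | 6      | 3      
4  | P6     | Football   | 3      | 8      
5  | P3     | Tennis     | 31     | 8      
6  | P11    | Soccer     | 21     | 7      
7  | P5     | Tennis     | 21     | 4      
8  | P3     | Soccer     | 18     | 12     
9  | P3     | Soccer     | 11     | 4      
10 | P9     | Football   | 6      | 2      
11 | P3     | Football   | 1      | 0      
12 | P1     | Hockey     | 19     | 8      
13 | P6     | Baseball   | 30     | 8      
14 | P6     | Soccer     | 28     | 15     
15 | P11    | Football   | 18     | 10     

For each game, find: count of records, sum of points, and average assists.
SELECT game,
       COUNT(*) as cnt,
       SUM(points) as total_points,
       AVG(assists) as avg_assists
FROM scores
GROUP BY game

Result:
  Baseball: 2 records, 53 total points, 11.50 avg assists
  Football: 4 records, 28 total points, 5.00 avg assists
  Hockey: 1 records, 19 total points, 8.00 avg assists
  Soccer: 4 records, 78 total points, 9.50 avg assists
  Tennis: 3 records, 58 total points, 5.00 avg assists
  Volleyball: 1 records, 24 total points, 13.00 avg assists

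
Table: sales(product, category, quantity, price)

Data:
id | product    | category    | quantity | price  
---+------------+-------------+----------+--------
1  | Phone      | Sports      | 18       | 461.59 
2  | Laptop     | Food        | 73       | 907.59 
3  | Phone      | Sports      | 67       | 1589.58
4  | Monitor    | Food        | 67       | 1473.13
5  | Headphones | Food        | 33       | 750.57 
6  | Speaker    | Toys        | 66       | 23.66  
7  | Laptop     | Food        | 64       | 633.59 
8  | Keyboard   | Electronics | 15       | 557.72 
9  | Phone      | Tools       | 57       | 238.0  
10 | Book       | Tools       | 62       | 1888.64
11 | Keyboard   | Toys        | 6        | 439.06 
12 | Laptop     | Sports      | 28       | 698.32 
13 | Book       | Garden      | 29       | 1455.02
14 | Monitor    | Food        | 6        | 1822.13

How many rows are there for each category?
SELECT category, COUNT(*) as count
FROM sales
GROUP BY category

Result:
  Electronics: 1
  Food: 5
  Garden: 1
  Sports: 3
  Tools: 2
  Toys: 2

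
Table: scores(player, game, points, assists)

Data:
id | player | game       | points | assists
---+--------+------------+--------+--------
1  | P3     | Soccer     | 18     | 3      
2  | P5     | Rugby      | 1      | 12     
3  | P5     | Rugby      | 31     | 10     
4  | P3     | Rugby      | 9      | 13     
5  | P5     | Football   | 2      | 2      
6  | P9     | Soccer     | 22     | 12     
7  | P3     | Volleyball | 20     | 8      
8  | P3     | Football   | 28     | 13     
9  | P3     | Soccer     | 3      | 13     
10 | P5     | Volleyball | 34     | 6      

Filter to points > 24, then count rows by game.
SELECT game, COUNT(*)
FROM scores
WHERE points > 24
GROUP BY game

Note: WHERE filters rows before grouping.

Result:
  Football: 1
  Rugby: 1
  Volleyball: 1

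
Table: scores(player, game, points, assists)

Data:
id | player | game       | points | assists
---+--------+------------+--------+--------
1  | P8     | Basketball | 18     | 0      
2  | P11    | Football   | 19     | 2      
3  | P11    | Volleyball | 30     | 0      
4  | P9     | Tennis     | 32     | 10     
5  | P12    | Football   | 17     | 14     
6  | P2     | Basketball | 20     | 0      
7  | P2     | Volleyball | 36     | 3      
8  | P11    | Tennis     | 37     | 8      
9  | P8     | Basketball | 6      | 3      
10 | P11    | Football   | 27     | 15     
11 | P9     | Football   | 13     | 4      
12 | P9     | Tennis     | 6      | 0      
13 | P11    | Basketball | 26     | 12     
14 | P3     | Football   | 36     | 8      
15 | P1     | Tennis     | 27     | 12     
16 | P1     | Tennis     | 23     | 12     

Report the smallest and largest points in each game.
SELECT game, MIN(points), MAX(points)
FROM scores
GROUP BY game

Result:
  Basketball: min=6, max=26
  Football: min=13, max=36
  Tennis: min=6, max=37
  Volleyball: min=30, max=36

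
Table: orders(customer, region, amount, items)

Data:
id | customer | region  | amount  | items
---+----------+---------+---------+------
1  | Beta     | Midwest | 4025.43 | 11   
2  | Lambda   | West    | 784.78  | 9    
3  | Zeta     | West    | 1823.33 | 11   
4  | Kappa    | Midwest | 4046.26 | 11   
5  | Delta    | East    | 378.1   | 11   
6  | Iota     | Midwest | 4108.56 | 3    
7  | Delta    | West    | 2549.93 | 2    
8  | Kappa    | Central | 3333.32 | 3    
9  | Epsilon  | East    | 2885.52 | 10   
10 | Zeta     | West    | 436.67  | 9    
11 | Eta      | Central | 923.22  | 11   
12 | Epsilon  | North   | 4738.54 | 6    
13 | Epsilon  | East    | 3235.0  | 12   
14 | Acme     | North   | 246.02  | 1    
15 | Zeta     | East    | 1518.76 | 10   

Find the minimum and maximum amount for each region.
SELECT region, MIN(amount), MAX(amount)
FROM orders
GROUP BY region

Result:
  Central: min=923.22, max=3333.32
  East: min=378.10, max=3235.00
  Midwest: min=4025.43, max=4108.56
  North: min=246.02, max=4738.54
  West: min=436.67, max=2549.93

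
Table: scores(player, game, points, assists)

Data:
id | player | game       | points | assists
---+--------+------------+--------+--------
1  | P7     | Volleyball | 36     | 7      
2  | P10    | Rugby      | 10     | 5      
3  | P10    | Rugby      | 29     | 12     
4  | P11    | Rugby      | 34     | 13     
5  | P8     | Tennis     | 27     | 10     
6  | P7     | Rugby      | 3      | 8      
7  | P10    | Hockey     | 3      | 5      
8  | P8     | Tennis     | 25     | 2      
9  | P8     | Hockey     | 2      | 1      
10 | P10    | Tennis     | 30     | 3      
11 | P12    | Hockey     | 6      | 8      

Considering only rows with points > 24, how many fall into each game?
SELECT game, COUNT(*)
FROM scores
WHERE points > 24
GROUP BY game

Note: WHERE filters rows before grouping.

Result:
  Rugby: 2
  Tennis: 3
  Volleyball: 1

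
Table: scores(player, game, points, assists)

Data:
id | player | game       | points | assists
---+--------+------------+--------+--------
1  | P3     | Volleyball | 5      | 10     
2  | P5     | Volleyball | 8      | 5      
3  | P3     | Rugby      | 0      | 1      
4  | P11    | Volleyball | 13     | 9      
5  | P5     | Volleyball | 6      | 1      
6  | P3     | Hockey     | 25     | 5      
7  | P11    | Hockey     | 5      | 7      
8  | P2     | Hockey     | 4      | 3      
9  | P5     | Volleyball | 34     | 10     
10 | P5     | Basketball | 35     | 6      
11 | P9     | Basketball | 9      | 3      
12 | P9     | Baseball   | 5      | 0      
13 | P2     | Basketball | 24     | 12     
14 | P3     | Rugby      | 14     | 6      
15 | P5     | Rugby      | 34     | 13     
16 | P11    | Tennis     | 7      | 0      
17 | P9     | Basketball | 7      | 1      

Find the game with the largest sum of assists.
SELECT game, SUM(assists) as val
FROM scores
GROUP BY game
ORDER BY val DESC
LIMIT 1

Result: Volleyball with sum(assists) = 35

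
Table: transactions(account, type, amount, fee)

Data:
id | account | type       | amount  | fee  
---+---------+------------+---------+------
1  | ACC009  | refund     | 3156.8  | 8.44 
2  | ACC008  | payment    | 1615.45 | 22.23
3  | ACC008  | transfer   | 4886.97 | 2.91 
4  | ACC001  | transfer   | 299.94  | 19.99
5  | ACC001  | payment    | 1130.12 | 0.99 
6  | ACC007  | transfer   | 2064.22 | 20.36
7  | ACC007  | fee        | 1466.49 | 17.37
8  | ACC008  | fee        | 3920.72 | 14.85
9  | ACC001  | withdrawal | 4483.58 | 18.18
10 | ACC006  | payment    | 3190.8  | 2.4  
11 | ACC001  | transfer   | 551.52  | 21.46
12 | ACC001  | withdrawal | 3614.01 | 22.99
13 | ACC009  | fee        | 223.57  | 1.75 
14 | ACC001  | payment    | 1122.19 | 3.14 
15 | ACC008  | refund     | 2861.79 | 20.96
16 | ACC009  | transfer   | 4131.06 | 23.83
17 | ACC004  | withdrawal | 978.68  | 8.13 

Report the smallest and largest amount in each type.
SELECT type, MIN(amount), MAX(amount)
FROM transactions
GROUP BY type

Result:
  fee: min=223.57, max=3920.72
  payment: min=1122.19, max=3190.80
  refund: min=2861.79, max=3156.80
  transfer: min=299.94, max=4886.97
  withdrawal: min=978.68, max=4483.58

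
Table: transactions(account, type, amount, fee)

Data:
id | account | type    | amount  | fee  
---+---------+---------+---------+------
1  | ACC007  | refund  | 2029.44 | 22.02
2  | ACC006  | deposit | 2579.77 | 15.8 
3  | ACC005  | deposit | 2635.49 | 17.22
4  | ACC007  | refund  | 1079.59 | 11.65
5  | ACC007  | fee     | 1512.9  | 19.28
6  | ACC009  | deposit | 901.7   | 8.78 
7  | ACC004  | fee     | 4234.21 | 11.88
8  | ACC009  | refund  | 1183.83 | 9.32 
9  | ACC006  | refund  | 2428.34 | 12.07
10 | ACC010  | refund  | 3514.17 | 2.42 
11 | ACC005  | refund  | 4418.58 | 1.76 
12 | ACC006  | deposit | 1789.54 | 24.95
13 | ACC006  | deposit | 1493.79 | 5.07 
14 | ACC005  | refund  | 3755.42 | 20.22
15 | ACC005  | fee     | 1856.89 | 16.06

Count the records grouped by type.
SELECT type, COUNT(*) as count
FROM transactions
GROUP BY type

Result:
  deposit: 5
  fee: 3
  refund: 7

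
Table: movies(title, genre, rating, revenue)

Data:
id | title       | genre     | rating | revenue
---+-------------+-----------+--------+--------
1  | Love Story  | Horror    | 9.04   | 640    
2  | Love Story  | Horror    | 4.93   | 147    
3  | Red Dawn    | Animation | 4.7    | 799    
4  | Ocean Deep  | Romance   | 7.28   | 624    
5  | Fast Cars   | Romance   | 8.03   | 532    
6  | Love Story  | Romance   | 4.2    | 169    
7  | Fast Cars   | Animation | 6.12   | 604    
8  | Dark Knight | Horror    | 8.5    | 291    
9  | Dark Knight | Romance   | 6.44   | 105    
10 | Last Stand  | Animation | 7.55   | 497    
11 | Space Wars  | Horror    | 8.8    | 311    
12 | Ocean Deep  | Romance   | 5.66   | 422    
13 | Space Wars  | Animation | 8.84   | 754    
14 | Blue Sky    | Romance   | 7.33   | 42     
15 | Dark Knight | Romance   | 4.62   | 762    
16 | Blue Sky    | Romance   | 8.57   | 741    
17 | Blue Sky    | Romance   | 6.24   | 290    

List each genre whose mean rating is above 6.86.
SELECT genre, AVG(rating)
FROM movies
GROUP BY genre
HAVING AVG(rating) > 6.86

Result:
  Horror: avg=7.82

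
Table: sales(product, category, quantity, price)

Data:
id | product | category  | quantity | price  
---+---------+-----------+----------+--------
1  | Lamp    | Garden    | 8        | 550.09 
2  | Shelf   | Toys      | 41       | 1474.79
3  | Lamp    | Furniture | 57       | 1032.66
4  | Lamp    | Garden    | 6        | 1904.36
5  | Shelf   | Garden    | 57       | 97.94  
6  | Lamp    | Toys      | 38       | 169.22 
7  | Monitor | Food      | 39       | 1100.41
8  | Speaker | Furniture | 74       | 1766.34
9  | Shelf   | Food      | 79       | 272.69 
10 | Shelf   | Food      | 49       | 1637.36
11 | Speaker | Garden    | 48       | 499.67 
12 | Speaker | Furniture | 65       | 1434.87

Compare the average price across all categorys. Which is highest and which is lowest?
SELECT category, AVG(price)
FROM sales
GROUP BY category
ORDER BY AVG(price)

All groups:
  Garden: 763.02
  Toys: 822.01
  Food: 1003.49
  Furniture: 1411.29

Highest: Furniture (1411.29)
Lowest: Garden (763.02)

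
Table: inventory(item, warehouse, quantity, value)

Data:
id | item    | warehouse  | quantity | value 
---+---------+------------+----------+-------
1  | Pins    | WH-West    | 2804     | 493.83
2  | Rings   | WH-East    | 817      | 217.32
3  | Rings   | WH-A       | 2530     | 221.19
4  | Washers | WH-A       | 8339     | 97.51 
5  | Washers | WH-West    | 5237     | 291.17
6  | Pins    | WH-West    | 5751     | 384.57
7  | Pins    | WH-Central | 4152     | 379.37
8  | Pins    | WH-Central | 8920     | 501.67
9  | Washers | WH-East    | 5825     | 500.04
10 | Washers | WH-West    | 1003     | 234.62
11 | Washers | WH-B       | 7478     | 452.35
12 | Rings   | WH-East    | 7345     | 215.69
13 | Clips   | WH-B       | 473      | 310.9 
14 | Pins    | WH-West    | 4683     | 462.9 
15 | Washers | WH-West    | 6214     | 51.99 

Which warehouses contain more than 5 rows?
SELECT warehouse, COUNT(*) as cnt
FROM inventory
GROUP BY warehouse
HAVING COUNT(*) > 5

Result:
  WH-West: 6

Note: HAVING filters groups after aggregation, WHERE filters rows before.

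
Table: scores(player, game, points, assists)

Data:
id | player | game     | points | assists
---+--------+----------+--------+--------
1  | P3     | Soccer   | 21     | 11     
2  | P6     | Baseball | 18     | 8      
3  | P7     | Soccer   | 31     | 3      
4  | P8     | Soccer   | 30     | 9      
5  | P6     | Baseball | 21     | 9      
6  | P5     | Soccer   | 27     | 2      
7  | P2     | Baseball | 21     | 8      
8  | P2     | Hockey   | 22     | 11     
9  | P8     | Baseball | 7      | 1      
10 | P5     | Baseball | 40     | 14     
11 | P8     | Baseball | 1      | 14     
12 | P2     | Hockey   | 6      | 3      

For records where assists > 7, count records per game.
SELECT game, COUNT(*)
FROM scores
WHERE assists > 7
GROUP BY game

Note: WHERE filters rows before grouping.

Result:
  Baseball: 5
  Hockey: 1
  Soccer: 2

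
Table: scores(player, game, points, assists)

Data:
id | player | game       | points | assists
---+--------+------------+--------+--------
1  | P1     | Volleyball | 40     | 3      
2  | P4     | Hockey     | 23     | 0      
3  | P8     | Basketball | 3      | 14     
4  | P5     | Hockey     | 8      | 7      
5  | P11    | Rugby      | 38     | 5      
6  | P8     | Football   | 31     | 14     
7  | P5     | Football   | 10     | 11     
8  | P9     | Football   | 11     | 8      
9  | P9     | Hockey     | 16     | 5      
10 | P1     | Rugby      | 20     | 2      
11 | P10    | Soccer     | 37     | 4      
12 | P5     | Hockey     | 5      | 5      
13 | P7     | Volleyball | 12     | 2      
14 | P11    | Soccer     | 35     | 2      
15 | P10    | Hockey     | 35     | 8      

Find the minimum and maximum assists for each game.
SELECT game, MIN(assists), MAX(assists)
FROM scores
GROUP BY game

Result:
  Basketball: min=14, max=14
  Football: min=8, max=14
  Hockey: min=0, max=8
  Rugby: min=2, max=5
  Soccer: min=2, max=4
  Volleyball: min=2, max=3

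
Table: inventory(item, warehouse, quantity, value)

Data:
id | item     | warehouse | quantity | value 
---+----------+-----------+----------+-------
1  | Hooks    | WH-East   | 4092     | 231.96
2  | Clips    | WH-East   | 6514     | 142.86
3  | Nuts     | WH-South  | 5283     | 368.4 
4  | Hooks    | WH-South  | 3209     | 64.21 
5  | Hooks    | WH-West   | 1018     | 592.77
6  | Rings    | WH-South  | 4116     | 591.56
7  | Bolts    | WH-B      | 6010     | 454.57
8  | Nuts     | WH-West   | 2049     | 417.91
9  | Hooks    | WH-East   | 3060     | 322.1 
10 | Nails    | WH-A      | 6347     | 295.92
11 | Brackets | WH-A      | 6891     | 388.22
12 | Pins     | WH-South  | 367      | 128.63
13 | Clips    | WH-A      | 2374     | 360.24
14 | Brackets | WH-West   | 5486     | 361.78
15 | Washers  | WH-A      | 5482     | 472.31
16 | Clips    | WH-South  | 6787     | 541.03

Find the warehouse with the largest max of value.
SELECT warehouse, MAX(value) as val
FROM inventory
GROUP BY warehouse
ORDER BY val DESC
LIMIT 1

Result: WH-West with max(value) = 592.77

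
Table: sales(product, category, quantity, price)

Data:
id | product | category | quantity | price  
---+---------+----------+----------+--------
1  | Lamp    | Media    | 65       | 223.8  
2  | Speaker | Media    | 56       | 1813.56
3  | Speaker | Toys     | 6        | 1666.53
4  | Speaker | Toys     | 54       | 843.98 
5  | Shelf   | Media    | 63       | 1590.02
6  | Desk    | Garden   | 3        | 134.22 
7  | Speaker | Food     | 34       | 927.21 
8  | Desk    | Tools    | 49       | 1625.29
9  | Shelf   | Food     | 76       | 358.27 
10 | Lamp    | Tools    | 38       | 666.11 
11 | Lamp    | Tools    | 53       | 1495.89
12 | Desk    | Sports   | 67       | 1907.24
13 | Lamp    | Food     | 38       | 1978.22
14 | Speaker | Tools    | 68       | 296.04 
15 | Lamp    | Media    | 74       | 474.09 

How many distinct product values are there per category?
SELECT category, COUNT(DISTINCT product)
FROM sales
GROUP BY category

Result:
  Food: 3 distinct
  Garden: 1 distinct
  Media: 3 distinct
  Sports: 1 distinct
  Tools: 3 distinct
  Toys: 1 distinct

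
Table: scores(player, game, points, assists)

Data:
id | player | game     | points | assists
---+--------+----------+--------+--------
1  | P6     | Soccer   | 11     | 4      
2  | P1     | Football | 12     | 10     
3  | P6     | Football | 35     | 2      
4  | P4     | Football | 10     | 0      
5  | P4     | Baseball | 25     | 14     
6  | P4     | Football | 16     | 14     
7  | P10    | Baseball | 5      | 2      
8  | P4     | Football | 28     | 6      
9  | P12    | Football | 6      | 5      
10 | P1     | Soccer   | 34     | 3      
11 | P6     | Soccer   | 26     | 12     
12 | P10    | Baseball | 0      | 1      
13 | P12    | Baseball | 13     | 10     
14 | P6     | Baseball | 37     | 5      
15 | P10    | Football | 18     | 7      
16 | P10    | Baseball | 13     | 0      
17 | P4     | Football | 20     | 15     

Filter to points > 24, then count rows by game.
SELECT game, COUNT(*)
FROM scores
WHERE points > 24
GROUP BY game

Note: WHERE filters rows before grouping.

Result:
  Baseball: 2
  Football: 2
  Soccer: 2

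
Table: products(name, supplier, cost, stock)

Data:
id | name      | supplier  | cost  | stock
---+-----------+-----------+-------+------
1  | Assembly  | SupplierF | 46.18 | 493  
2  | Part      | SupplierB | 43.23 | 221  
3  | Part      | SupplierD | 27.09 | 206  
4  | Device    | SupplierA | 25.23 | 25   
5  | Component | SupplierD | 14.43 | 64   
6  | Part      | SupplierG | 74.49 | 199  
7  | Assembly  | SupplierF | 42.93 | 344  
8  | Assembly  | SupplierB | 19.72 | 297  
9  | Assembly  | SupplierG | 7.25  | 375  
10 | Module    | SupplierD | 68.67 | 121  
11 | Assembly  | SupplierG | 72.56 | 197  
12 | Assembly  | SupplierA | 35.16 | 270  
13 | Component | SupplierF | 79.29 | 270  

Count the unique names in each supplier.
SELECT supplier, COUNT(DISTINCT name)
FROM products
GROUP BY supplier

Result:
  SupplierA: 2 distinct
  SupplierB: 2 distinct
  SupplierD: 3 distinct
  SupplierF: 2 distinct
  SupplierG: 2 distinct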